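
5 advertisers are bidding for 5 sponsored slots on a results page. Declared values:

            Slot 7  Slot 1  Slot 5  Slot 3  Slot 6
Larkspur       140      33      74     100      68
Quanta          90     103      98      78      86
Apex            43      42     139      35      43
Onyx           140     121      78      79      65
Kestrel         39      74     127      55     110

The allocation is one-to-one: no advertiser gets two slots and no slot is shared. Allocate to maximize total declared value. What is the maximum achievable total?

Optimal: Larkspur→Slot 3 ($100), Quanta→Slot 1 ($103), Apex→Slot 5 ($139), Onyx→Slot 7 ($140), Kestrel→Slot 6 ($110) — total 100+103+139+140+110 = $592.
Column-greedy (each slot in turn goes to its best remaining advertiser) gives $588, worse by 4.
Swapping Kestrel↔Quanta (Kestrel→Slot 1 $74, Quanta→Slot 6 $86) loses 53.

Max total: $592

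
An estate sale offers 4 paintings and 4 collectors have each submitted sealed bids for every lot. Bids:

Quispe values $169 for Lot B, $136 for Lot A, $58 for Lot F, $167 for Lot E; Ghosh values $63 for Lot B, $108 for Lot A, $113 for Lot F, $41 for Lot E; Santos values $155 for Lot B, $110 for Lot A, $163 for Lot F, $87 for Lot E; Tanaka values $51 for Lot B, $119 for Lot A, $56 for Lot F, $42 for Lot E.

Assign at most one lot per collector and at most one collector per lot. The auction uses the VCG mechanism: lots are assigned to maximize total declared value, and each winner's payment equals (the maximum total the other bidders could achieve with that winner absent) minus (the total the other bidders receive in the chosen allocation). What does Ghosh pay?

Efficient allocation: Quispe→Lot E ($167), Ghosh→Lot F ($113), Santos→Lot B ($155), Tanaka→Lot A ($119); total welfare W = $554.
Ghosh receives Lot F at value $113, so the others get W − 113 = $441.
Without Ghosh: best allocation of the remaining 3 bidders over all 4 lots is Quispe→Lot B ($169), Santos→Lot F ($163), Tanaka→Lot A ($119), total $451.
VCG payment = (others' best without Ghosh) − (others' welfare with Ghosh) = 451 − 441 = $10.

Ghosh pays $10.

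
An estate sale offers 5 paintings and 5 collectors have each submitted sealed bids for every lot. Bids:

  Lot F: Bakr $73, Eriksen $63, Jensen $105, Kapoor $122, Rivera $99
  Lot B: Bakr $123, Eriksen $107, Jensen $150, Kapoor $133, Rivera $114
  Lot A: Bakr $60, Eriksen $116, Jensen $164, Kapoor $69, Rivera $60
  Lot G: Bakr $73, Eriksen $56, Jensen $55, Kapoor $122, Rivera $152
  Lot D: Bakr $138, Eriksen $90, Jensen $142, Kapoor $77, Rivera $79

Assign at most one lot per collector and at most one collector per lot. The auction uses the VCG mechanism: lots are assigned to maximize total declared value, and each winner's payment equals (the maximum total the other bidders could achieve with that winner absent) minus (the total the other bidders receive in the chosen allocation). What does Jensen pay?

Jensen pays $20.

Efficient allocation: Bakr→Lot D ($138), Eriksen→Lot B ($107), Jensen→Lot A ($164), Kapoor→Lot F ($122), Rivera→Lot G ($152); total welfare W = $683.
Jensen receives Lot A at value $164, so the others get W − 164 = $519.
Without Jensen: best allocation of the remaining 4 bidders over all 5 lots is Bakr→Lot D ($138), Eriksen→Lot A ($116), Kapoor→Lot B ($133), Rivera→Lot G ($152), total $539.
VCG payment = (others' best without Jensen) − (others' welfare with Jensen) = 539 − 519 = $20.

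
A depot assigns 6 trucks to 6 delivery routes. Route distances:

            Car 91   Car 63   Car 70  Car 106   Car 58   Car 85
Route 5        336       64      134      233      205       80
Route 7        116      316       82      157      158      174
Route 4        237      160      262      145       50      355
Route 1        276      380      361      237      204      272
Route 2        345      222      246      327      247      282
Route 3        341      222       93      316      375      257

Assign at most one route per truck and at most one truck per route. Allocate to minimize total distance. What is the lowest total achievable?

Optimal: Car 91→Route 7 (116 km), Car 63→Route 2 (222 km), Car 70→Route 3 (93 km), Car 106→Route 1 (237 km), Car 58→Route 4 (50 km), Car 85→Route 5 (80 km) — total 116+222+93+237+50+80 = 798 km.
Row-greedy (each truck in turn takes its cheapest remaining route) gives 904 km, worse by 106.
Swapping Car 63↔Car 106 (Car 63→Route 1 380 km, Car 106→Route 2 327 km) adds 248.
Every other assignment is strictly worse.

Min total: 798 km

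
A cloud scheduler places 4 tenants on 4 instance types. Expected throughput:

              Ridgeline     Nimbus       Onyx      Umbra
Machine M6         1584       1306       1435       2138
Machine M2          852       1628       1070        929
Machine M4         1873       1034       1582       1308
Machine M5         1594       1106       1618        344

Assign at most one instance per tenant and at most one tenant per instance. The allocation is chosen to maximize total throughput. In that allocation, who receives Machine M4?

Ridgeline receives Machine M4.

This is a one-to-one assignment (maximum-weight bipartite matching).
Optimal: Ridgeline→Machine M4 (1873 ops/s), Nimbus→Machine M2 (1628 ops/s), Onyx→Machine M5 (1618 ops/s), Umbra→Machine M6 (2138 ops/s) — total 1873+1628+1618+2138 = 7257 ops/s.
Next-best assignment: Ridgeline→Machine M5, Nimbus→Machine M2, Onyx→Machine M4, Umbra→Machine M6 = 6942 ops/s.
No other one-to-one assignment exceeds 7257 ops/s.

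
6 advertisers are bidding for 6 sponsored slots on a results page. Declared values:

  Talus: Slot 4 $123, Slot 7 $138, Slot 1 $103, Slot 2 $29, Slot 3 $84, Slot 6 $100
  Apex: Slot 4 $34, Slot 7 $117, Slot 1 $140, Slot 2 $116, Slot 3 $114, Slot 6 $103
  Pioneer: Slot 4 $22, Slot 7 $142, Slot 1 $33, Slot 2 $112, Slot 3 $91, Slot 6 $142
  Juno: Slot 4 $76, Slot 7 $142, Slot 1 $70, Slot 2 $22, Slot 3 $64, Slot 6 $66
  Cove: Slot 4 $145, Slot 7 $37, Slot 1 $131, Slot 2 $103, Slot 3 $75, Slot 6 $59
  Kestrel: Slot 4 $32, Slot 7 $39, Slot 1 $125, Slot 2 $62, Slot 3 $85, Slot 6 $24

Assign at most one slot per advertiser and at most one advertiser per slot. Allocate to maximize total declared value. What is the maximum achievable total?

Maximum total: $754

Optimal: Talus→Slot 3 ($84), Apex→Slot 2 ($116), Pioneer→Slot 6 ($142), Juno→Slot 7 ($142), Cove→Slot 4 ($145), Kestrel→Slot 1 ($125) — total 84+116+142+142+145+125 = $754.
Column-greedy (each slot in turn goes to its best remaining advertiser) gives $639, worse by 115.
Next-best assignment: Talus→Slot 4, Apex→Slot 3, Pioneer→Slot 6, Juno→Slot 7, Cove→Slot 2, Kestrel→Slot 1 = $749.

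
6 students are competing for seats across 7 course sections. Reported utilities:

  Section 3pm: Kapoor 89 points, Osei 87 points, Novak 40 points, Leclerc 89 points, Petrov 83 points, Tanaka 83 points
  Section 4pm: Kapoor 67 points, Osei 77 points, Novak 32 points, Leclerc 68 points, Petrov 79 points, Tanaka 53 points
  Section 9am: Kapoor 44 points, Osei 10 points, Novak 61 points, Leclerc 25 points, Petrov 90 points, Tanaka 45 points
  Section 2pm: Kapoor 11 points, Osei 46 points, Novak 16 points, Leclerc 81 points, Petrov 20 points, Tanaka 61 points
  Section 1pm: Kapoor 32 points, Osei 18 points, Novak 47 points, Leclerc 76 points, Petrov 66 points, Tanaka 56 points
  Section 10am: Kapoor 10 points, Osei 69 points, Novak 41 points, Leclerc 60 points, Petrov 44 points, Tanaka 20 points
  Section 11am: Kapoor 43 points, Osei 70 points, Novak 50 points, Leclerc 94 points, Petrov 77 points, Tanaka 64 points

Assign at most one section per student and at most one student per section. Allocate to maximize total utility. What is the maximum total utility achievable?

Optimal: Kapoor→Section 3pm (89 points), Osei→Section 4pm (77 points), Novak→Section 1pm (47 points), Leclerc→Section 11am (94 points), Petrov→Section 9am (90 points), Tanaka→Section 2pm (61 points) — total 89+77+47+94+90+61 = 458 points.
Column-greedy (each section in turn goes to its best remaining student) gives 435 points, worse by 23.

Max total: 458 points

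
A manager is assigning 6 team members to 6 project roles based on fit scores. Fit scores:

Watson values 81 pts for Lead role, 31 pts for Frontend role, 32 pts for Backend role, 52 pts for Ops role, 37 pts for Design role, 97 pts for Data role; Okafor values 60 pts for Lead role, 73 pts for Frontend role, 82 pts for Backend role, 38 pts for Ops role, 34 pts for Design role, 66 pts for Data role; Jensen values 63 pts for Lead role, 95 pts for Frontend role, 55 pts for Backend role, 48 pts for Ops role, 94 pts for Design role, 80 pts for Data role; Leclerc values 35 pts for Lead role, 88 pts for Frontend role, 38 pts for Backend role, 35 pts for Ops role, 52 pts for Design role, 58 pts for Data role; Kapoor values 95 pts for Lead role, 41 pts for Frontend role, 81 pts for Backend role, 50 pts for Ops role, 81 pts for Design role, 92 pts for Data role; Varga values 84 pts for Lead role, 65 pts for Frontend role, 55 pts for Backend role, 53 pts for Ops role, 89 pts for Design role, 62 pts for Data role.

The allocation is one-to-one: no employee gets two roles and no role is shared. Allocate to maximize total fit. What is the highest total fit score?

Max total: 509 pts

This is a one-to-one assignment (maximum-weight bipartite matching).
Optimal: Watson→Data role (97 pts), Okafor→Backend role (82 pts), Jensen→Design role (94 pts), Leclerc→Frontend role (88 pts), Kapoor→Lead role (95 pts), Varga→Ops role (53 pts) — total 97+82+94+88+95+53 = 509 pts.
Max-entry greedy (repeatedly take the single best remaining cell) gives 493 pts, worse by 16.
Next-best assignment: Watson→Data role, Okafor→Backend role, Jensen→Ops role, Leclerc→Frontend role, Kapoor→Lead role, Varga→Design role = 499 pts.
Checked against all permutations: 509 pts is optimal.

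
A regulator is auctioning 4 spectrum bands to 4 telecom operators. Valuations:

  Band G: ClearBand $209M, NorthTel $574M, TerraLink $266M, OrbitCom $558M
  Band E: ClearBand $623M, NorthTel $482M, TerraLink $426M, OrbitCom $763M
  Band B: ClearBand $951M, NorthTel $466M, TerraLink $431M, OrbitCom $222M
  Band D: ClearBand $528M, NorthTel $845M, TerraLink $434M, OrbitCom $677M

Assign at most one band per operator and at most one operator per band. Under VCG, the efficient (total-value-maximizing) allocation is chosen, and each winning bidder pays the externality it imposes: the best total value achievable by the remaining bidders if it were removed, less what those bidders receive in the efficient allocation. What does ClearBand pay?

ClearBand pays $165M.

Efficient allocation: ClearBand→Band B ($951M), NorthTel→Band D ($845M), TerraLink→Band G ($266M), OrbitCom→Band E ($763M); total welfare W = $2825M.
ClearBand receives Band B at value $951M, so the others get W − 951 = $1874M.
Without ClearBand: best allocation of the remaining 3 bidders over all 4 bands is NorthTel→Band D ($845M), TerraLink→Band B ($431M), OrbitCom→Band E ($763M), total $2039M.
VCG payment = (others' best without ClearBand) − (others' welfare with ClearBand) = 2039 − 1874 = $165M.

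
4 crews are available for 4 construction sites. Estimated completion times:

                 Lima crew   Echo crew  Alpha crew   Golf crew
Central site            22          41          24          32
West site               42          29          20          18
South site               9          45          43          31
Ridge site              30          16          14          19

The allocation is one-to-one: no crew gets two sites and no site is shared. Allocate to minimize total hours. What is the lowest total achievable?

Minimum total: 67 hours

Optimal: Lima crew→South site (9 hours), Echo crew→Ridge site (16 hours), Alpha crew→Central site (24 hours), Golf crew→West site (18 hours) — total 9+16+24+18 = 67 hours.
Column-greedy (each site in turn goes to its cheapest remaining crew) gives 99 hours, worse by 32.
Next-best assignment: Lima crew→South site, Echo crew→Ridge site, Alpha crew→West site, Golf crew→Central site = 77 hours.
No other one-to-one assignment undercuts 67 hours.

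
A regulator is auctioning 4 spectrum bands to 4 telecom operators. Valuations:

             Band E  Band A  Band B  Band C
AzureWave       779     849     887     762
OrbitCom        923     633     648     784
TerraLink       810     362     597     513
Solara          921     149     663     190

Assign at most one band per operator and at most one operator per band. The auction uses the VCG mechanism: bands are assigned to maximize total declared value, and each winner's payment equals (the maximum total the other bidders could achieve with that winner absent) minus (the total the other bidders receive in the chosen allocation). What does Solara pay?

Efficient allocation: AzureWave→Band A ($849M), OrbitCom→Band C ($784M), TerraLink→Band B ($597M), Solara→Band E ($921M); total welfare W = $3151M.
Solara receives Band E at value $921M, so the others get W − 921 = $2230M.
Without Solara: best allocation of the remaining 3 bidders over all 4 bands is AzureWave→Band B ($887M), OrbitCom→Band C ($784M), TerraLink→Band E ($810M), total $2481M.
VCG payment = (others' best without Solara) − (others' welfare with Solara) = 2481 − 2230 = $251M.

Solara pays $251M.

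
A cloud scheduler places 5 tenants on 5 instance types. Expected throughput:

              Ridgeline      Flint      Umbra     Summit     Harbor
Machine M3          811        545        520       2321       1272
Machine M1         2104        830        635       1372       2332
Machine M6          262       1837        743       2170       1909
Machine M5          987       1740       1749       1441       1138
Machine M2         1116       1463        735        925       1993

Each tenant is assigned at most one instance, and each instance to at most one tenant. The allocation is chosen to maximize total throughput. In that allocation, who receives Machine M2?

Harbor receives Machine M2.

Optimal: Ridgeline→Machine M1 (2104 ops/s), Flint→Machine M6 (1837 ops/s), Umbra→Machine M5 (1749 ops/s), Summit→Machine M3 (2321 ops/s), Harbor→Machine M2 (1993 ops/s) — total 2104+1837+1749+2321+1993 = 10004 ops/s.
Max-entry greedy (repeatedly take the single best remaining cell) gives 9355 ops/s, worse by 649.
Next-best assignment: Ridgeline→Machine M1, Flint→Machine M2, Umbra→Machine M5, Summit→Machine M3, Harbor→Machine M6 = 9546 ops/s.
No other one-to-one assignment exceeds 10004 ops/s.
Harbor's own top instance is Machine M1 (2332 ops/s), but forcing Harbor→Machine M1 and reassigning the rest optimally gives only 9355 ops/s — worse by 649.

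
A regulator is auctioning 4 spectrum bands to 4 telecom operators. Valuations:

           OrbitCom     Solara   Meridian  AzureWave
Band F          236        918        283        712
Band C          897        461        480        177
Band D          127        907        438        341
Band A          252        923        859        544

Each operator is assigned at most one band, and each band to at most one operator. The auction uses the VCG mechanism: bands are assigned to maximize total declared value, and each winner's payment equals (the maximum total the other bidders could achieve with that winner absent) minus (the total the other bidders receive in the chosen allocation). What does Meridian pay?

Efficient allocation: OrbitCom→Band C ($897M), Solara→Band D ($907M), Meridian→Band A ($859M), AzureWave→Band F ($712M); total welfare W = $3375M.
Meridian receives Band A at value $859M, so the others get W − 859 = $2516M.
Without Meridian: best allocation of the remaining 3 bidders over all 4 bands is OrbitCom→Band C ($897M), Solara→Band A ($923M), AzureWave→Band F ($712M), total $2532M.
VCG payment = (others' best without Meridian) − (others' welfare with Meridian) = 2532 − 2516 = $16M.

Meridian pays $16M.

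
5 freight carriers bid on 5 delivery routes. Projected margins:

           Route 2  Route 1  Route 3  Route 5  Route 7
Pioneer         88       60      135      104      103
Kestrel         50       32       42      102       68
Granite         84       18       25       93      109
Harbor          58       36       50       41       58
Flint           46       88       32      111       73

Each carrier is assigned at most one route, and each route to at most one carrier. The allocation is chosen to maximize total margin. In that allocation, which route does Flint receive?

This is a one-to-one assignment (maximum-weight bipartite matching).
Optimal: Pioneer→Route 3 ($135k), Kestrel→Route 5 ($102k), Granite→Route 7 ($109k), Harbor→Route 2 ($58k), Flint→Route 1 ($88k) — total 135+102+109+58+88 = $492k.
Column-greedy (each route in turn goes to its best remaining carrier) gives $437k, worse by 55.
Every other assignment is strictly worse.
Flint's own top route is Route 5 ($111k), but forcing Flint→Route 5 and reassigning the rest optimally gives only $445k — worse by 47.

Flint receives Route 1.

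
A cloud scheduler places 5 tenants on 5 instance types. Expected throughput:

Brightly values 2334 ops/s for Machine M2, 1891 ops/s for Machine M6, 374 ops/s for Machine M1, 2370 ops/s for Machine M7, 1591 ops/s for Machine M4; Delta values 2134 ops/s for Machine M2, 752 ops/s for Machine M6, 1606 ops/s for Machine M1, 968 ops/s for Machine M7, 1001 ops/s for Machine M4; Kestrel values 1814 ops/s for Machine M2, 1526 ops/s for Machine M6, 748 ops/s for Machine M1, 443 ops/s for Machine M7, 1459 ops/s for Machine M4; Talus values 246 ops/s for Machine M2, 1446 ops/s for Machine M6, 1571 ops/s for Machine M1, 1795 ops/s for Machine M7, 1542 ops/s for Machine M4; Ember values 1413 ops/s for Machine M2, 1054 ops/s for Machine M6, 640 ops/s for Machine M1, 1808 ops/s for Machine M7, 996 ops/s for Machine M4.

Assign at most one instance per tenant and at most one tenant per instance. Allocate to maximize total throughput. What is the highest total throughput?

Optimal: Brightly→Machine M6 (1891 ops/s), Delta→Machine M2 (2134 ops/s), Kestrel→Machine M4 (1459 ops/s), Talus→Machine M1 (1571 ops/s), Ember→Machine M7 (1808 ops/s) — total 1891+2134+1459+1571+1808 = 8863 ops/s.
Max-entry greedy (repeatedly take the single best remaining cell) gives 8597 ops/s, worse by 266.

Maximum total: 8863 ops/s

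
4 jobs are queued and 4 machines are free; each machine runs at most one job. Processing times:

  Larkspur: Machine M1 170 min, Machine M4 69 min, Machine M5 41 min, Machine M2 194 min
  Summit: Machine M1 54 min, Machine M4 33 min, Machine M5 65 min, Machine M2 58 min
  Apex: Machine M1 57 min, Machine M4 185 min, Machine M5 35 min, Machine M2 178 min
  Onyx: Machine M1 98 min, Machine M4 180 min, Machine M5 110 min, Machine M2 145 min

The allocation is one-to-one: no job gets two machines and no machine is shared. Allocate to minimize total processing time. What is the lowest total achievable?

Optimal: Larkspur→Machine M4 (69 min), Summit→Machine M2 (58 min), Apex→Machine M5 (35 min), Onyx→Machine M1 (98 min) — total 69+58+35+98 = 260 min.
Column-greedy (each machine in turn goes to its cheapest remaining job) gives 303 min, worse by 43.
Every other assignment is strictly worse.

Minimum total: 260 min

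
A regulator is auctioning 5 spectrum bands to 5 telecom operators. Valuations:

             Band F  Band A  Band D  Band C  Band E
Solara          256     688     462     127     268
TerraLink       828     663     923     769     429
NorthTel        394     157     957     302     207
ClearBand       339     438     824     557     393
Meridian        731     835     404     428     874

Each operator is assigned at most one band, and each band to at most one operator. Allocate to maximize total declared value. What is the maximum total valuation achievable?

Optimal: Solara→Band A ($688M), TerraLink→Band F ($828M), NorthTel→Band D ($957M), ClearBand→Band C ($557M), Meridian→Band E ($874M) — total 688+828+957+557+874 = $3904M.
Column-greedy (each band in turn goes to its best remaining operator) gives $3445M, worse by 459.
Checked against all permutations: $3904M is optimal.

Maximum total: $3904M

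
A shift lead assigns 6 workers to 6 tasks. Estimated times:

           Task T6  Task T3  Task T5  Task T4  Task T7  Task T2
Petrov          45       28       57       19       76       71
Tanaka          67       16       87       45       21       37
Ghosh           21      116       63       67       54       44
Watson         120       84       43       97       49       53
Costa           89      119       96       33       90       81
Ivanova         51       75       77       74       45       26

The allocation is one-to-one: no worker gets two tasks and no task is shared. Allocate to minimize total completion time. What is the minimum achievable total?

Min total: 172 min

This is a one-to-one assignment (minimum-cost bipartite matching).
Optimal: Petrov→Task T3 (28 min), Tanaka→Task T7 (21 min), Ghosh→Task T6 (21 min), Watson→Task T5 (43 min), Costa→Task T4 (33 min), Ivanova→Task T2 (26 min) — total 28+21+21+43+33+26 = 172 min.
Min-entry greedy (repeatedly take the single cheapest remaining cell) gives 215 min, worse by 43.
Next-best assignment: Petrov→Task T5, Tanaka→Task T3, Ghosh→Task T6, Watson→Task T7, Costa→Task T4, Ivanova→Task T2 = 202 min.
Every other assignment is strictly worse.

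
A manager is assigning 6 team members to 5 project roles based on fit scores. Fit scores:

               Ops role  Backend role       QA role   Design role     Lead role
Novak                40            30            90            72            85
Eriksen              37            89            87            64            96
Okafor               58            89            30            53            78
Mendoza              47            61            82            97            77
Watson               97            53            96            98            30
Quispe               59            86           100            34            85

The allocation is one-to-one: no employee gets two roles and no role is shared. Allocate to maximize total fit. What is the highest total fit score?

Optimal: Watson→Ops role (97 pts), Okafor→Backend role (89 pts), Quispe→QA role (100 pts), Mendoza→Design role (97 pts), Eriksen→Lead role (96 pts) — total 97+89+100+97+96 = 479 pts.
Max-entry greedy (repeatedly take the single best remaining cell) gives 430 pts, worse by 49.
Next-best assignment: Watson→Ops role, Okafor→Backend role, Novak→QA role, Mendoza→Design role, Eriksen→Lead role = 469 pts.
Checked against all permutations: 479 pts is optimal.

Max total: 479 pts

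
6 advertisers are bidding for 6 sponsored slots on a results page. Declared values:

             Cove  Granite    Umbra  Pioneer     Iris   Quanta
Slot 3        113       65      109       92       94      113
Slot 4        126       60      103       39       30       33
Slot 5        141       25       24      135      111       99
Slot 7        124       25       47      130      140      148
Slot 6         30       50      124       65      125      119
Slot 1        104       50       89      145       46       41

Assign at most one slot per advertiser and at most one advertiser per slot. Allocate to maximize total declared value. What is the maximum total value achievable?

Optimal: Cove→Slot 5 ($141), Granite→Slot 4 ($60), Umbra→Slot 3 ($109), Pioneer→Slot 1 ($145), Iris→Slot 6 ($125), Quanta→Slot 7 ($148) — total 141+60+109+145+125+148 = $728.
Column-greedy (each slot in turn goes to its best remaining advertiser) gives $674, worse by 54.

Maximum total: $728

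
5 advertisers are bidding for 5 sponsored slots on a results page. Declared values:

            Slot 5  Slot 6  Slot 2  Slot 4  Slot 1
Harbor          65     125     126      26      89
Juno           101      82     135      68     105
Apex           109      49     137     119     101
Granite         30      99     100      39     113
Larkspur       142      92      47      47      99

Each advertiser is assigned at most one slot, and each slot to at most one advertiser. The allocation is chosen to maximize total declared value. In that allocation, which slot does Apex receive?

Apex receives Slot 4.

Optimal: Harbor→Slot 6 ($125), Juno→Slot 2 ($135), Apex→Slot 4 ($119), Granite→Slot 1 ($113), Larkspur→Slot 5 ($142) — total 125+135+119+113+142 = $634.
Row-greedy (each advertiser in turn takes its best remaining slot) gives $591, worse by 43.
Swapping Larkspur↔Granite (Larkspur→Slot 1 $99, Granite→Slot 5 $30) loses 126.
Checked against all permutations: $634 is optimal.
Apex's own top slot is Slot 2 ($137), but forcing Apex→Slot 2 and reassigning the rest optimally gives only $585 — worse by 49.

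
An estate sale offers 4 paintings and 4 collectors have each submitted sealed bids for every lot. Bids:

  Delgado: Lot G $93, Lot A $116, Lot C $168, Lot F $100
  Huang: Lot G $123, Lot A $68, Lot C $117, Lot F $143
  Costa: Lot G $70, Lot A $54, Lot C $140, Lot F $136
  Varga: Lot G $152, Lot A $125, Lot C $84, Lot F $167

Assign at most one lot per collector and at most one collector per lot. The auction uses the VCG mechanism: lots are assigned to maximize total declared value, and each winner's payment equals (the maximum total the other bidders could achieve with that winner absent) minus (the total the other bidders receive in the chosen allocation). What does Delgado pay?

Efficient allocation: Delgado→Lot C ($168), Huang→Lot G ($123), Costa→Lot F ($136), Varga→Lot A ($125); total welfare W = $552.
Delgado receives Lot C at value $168, so the others get W − 168 = $384.
Without Delgado: best allocation of the remaining 3 bidders over all 4 lots is Huang→Lot F ($143), Costa→Lot C ($140), Varga→Lot G ($152), total $435.
VCG payment = (others' best without Delgado) − (others' welfare with Delgado) = 435 − 384 = $51.

Delgado pays $51.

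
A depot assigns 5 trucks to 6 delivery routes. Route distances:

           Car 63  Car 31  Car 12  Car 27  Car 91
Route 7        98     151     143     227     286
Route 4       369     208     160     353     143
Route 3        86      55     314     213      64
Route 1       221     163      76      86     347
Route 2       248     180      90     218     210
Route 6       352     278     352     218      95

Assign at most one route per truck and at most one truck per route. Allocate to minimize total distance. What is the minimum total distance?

Min total: 424 km

Optimal: Car 63→Route 7 (98 km), Car 31→Route 3 (55 km), Car 12→Route 2 (90 km), Car 27→Route 1 (86 km), Car 91→Route 6 (95 km) — total 98+55+90+86+95 = 424 km.
Column-greedy (each route in turn goes to its cheapest remaining truck) gives 590 km, worse by 166.
Next-best assignment: Car 63→Route 7, Car 31→Route 3, Car 12→Route 2, Car 27→Route 1, Car 91→Route 4 = 472 km.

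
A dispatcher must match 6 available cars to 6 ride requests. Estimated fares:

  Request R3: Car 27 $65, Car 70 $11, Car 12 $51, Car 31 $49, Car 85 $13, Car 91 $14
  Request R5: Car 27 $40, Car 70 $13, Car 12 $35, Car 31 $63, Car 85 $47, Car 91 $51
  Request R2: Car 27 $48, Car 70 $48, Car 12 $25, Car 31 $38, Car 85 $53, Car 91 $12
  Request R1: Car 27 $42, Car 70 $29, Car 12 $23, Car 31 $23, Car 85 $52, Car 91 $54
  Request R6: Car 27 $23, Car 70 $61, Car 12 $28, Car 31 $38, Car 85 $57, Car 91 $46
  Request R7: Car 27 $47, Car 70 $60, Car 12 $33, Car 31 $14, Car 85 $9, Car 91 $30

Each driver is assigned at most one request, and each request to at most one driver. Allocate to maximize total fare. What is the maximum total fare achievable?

Max total: $333

Optimal: Car 27→Request R2 ($48), Car 70→Request R7 ($60), Car 12→Request R3 ($51), Car 31→Request R5 ($63), Car 85→Request R6 ($57), Car 91→Request R1 ($54) — total 48+60+51+63+57+54 = $333.
Column-greedy (each request in turn goes to its best remaining driver) gives $329, worse by 4.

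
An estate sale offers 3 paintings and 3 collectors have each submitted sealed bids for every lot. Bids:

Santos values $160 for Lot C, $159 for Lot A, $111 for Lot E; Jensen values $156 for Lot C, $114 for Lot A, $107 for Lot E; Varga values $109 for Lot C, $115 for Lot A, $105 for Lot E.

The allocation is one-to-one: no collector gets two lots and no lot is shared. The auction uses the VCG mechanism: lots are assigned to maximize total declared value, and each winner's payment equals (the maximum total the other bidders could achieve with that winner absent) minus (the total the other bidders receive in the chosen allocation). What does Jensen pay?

Jensen pays $11.

Efficient allocation: Santos→Lot A ($159), Jensen→Lot C ($156), Varga→Lot E ($105); total welfare W = $420.
Jensen receives Lot C at value $156, so the others get W − 156 = $264.
Without Jensen: best allocation of the remaining 2 bidders over all 3 lots is Santos→Lot C ($160), Varga→Lot A ($115), total $275.
VCG payment = (others' best without Jensen) − (others' welfare with Jensen) = 275 − 264 = $11.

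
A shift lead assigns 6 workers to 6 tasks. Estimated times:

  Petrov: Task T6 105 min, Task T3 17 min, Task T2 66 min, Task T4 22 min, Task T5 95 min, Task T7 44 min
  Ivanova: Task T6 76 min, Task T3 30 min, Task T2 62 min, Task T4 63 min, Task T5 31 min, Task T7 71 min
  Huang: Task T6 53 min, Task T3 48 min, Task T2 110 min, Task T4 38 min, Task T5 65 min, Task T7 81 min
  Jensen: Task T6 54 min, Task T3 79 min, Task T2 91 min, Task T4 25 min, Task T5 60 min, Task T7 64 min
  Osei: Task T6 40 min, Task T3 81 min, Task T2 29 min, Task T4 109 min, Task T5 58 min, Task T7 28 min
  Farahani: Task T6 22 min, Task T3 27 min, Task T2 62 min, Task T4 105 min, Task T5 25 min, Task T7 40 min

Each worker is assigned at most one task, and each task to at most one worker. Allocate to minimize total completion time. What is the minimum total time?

Minimum total: 195 min

This is a one-to-one assignment (minimum-cost bipartite matching).
Optimal: Petrov→Task T3 (17 min), Ivanova→Task T5 (31 min), Huang→Task T6 (53 min), Jensen→Task T4 (25 min), Osei→Task T2 (29 min), Farahani→Task T7 (40 min) — total 17+31+53+25+29+40 = 195 min.
Swapping Petrov↔Ivanova (Petrov→Task T5 95 min, Ivanova→Task T3 30 min) adds 77.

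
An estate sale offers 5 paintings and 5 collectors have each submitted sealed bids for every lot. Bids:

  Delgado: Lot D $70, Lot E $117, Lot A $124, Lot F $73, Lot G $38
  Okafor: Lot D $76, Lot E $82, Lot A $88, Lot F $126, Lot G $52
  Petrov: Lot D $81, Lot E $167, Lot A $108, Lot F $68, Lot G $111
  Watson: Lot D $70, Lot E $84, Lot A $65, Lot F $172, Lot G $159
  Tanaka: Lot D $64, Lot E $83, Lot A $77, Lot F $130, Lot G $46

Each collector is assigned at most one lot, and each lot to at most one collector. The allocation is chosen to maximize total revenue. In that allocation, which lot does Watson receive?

Treat this as an assignment problem: match each collector to one lot.
Optimal: Delgado→Lot A ($124), Okafor→Lot D ($76), Petrov→Lot E ($167), Watson→Lot G ($159), Tanaka→Lot F ($130) — total 124+76+167+159+130 = $656.
Max-entry greedy (repeatedly take the single best remaining cell) gives $585, worse by 71.
Next-best assignment: Delgado→Lot A, Okafor→Lot F, Petrov→Lot E, Watson→Lot G, Tanaka→Lot D = $640.
No other one-to-one assignment exceeds $656.
Watson's own top lot is Lot F ($172), but forcing Watson→Lot F and reassigning the rest optimally gives only $585 — worse by 71.

Watson receives Lot G.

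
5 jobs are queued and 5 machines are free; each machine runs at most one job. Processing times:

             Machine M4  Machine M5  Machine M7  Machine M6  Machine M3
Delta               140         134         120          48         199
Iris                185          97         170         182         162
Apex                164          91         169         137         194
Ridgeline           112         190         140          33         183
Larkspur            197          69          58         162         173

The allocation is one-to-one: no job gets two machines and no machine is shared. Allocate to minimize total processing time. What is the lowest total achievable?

Treat this as an assignment problem: match each job to one machine.
Optimal: Delta→Machine M6 (48 min), Iris→Machine M3 (162 min), Apex→Machine M5 (91 min), Ridgeline→Machine M4 (112 min), Larkspur→Machine M7 (58 min) — total 48+162+91+112+58 = 471 min.
Column-greedy (each machine in turn goes to its cheapest remaining job) gives 600 min, worse by 129.
Swapping Larkspur↔Iris (Larkspur→Machine M3 173 min, Iris→Machine M7 170 min) adds 123.

Min total: 471 min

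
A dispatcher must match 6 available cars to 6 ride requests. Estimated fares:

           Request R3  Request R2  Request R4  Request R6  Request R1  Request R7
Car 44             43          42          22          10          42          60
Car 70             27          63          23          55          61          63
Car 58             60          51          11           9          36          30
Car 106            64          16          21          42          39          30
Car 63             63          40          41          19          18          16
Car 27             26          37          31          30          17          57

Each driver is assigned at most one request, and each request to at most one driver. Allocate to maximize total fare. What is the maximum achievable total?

Optimal: Car 44→Request R1 ($42), Car 70→Request R6 ($55), Car 58→Request R2 ($51), Car 106→Request R3 ($64), Car 63→Request R4 ($41), Car 27→Request R7 ($57) — total 42+55+51+64+41+57 = $310.
Max-entry greedy (repeatedly take the single best remaining cell) gives $294, worse by 16.
Next-best assignment: Car 44→Request R7, Car 70→Request R1, Car 58→Request R2, Car 106→Request R6, Car 63→Request R3, Car 27→Request R4 = $308.
Swapping Car 44↔Car 106 (Car 44→Request R3 $43, Car 106→Request R1 $39) loses 24.
No other one-to-one assignment exceeds $310.

Max total: $310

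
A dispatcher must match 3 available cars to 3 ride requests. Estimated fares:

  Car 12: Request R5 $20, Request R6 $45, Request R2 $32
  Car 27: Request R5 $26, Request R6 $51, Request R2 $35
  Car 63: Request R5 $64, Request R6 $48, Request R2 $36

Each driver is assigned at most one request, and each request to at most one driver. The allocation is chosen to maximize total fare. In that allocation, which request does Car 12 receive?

Optimal: Car 12→Request R2 ($32), Car 27→Request R6 ($51), Car 63→Request R5 ($64) — total 32+51+64 = $147.
Row-greedy (each driver in turn takes its best remaining request) gives $144, worse by 3.
Next-best assignment: Car 12→Request R6, Car 27→Request R2, Car 63→Request R5 = $144.
Swapping Car 12↔Car 27 (Car 12→Request R6 $45, Car 27→Request R2 $35) loses 3.
Car 12's own top request is Request R6 ($45), but forcing Car 12→Request R6 and reassigning the rest optimally gives only $144 — worse by 3.

Car 12 receives Request R2.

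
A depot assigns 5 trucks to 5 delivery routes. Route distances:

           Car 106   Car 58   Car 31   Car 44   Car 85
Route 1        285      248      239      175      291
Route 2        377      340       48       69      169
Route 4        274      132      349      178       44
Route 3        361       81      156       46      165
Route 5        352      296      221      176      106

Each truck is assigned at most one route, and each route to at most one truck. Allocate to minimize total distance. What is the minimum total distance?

Minimum total: 617 km

Optimal: Car 106→Route 1 (285 km), Car 58→Route 4 (132 km), Car 31→Route 2 (48 km), Car 44→Route 3 (46 km), Car 85→Route 5 (106 km) — total 285+132+48+46+106 = 617 km.
Min-entry greedy (repeatedly take the single cheapest remaining cell) gives 738 km, worse by 121.
Swapping Car 44↔Car 31 (Car 44→Route 2 69 km, Car 31→Route 3 156 km) adds 131.
Checked against all permutations: 617 km is optimal.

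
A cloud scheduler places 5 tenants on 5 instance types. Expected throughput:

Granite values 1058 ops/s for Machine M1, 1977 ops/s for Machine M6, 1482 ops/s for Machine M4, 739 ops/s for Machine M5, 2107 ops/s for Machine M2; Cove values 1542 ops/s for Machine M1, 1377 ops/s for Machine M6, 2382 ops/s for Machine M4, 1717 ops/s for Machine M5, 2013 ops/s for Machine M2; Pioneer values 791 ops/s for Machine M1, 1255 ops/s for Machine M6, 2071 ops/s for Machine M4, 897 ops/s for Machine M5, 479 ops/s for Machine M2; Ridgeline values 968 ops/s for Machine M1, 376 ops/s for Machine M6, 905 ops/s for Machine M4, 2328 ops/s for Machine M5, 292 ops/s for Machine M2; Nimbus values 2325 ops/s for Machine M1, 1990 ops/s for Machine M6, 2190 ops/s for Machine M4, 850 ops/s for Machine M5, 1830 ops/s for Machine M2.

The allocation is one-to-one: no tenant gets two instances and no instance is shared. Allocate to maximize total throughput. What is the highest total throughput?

Maximum total: 10714 ops/s

Optimal: Granite→Machine M6 (1977 ops/s), Cove→Machine M2 (2013 ops/s), Pioneer→Machine M4 (2071 ops/s), Ridgeline→Machine M5 (2328 ops/s), Nimbus→Machine M1 (2325 ops/s) — total 1977+2013+2071+2328+2325 = 10714 ops/s.
Column-greedy (each instance in turn goes to its best remaining tenant) gives 9491 ops/s, worse by 1223.
Next-best assignment: Granite→Machine M2, Cove→Machine M4, Pioneer→Machine M6, Ridgeline→Machine M5, Nimbus→Machine M1 = 10397 ops/s.
Swapping Ridgeline↔Nimbus (Ridgeline→Machine M1 968 ops/s, Nimbus→Machine M5 850 ops/s) loses 2835.
Checked against all permutations: 10714 ops/s is optimal.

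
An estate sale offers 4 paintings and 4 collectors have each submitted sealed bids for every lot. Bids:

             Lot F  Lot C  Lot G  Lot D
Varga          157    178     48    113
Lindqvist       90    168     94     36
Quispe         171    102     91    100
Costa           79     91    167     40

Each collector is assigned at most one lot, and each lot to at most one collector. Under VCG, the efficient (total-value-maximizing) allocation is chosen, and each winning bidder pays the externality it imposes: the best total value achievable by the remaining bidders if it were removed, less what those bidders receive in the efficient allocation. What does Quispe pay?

Quispe pays $44.

Efficient allocation: Varga→Lot D ($113), Lindqvist→Lot C ($168), Quispe→Lot F ($171), Costa→Lot G ($167); total welfare W = $619.
Quispe receives Lot F at value $171, so the others get W − 171 = $448.
Without Quispe: best allocation of the remaining 3 bidders over all 4 lots is Varga→Lot F ($157), Lindqvist→Lot C ($168), Costa→Lot G ($167), total $492.
VCG payment = (others' best without Quispe) − (others' welfare with Quispe) = 492 − 448 = $44.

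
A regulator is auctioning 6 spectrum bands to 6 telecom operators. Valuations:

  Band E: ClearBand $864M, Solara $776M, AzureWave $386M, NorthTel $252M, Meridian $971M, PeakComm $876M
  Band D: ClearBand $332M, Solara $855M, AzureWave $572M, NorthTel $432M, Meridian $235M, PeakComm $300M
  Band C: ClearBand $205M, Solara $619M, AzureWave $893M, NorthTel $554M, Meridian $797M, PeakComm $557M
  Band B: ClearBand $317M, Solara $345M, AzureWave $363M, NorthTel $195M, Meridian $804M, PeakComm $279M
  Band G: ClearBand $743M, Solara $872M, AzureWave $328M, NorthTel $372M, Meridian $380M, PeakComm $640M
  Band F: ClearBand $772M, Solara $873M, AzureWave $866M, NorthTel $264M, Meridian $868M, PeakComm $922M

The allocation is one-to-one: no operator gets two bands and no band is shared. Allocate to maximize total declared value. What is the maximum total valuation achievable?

Max total: $4787M

This is the linear assignment problem.
Optimal: ClearBand→Band E ($864M), Solara→Band G ($872M), AzureWave→Band C ($893M), NorthTel→Band D ($432M), Meridian→Band B ($804M), PeakComm→Band F ($922M) — total 864+872+893+432+804+922 = $4787M.
Column-greedy (each band in turn goes to its best remaining operator) gives $3940M, worse by 847.
Next-best assignment: ClearBand→Band E, Solara→Band D, AzureWave→Band C, NorthTel→Band G, Meridian→Band B, PeakComm→Band F = $4710M.
Checked against all permutations: $4787M is optimal.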